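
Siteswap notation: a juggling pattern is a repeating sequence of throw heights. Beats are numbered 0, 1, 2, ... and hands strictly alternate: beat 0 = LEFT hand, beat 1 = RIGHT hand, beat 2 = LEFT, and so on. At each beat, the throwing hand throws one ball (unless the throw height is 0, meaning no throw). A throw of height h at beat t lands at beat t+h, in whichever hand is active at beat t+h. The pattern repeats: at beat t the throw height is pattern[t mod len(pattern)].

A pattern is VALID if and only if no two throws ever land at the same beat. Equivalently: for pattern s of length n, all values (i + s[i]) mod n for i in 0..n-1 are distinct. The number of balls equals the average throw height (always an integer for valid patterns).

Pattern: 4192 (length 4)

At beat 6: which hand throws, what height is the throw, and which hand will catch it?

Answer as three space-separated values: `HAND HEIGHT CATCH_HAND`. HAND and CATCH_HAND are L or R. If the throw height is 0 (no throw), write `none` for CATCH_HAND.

Beat 6: 6 mod 2 = 0, so hand = L
Throw height = pattern[6 mod 4] = pattern[2] = 9
Lands at beat 6+9=15, 15 mod 2 = 1, so catch hand = R

Answer: L 9 R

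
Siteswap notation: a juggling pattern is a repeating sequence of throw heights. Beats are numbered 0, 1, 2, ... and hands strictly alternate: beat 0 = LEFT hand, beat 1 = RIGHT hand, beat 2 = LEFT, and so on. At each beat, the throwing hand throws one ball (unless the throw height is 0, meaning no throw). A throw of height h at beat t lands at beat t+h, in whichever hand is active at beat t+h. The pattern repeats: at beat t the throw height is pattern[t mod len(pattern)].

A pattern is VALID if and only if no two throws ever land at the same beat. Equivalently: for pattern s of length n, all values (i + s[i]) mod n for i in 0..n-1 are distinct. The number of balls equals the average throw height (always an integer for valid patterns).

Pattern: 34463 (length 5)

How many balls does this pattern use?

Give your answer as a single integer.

Pattern = [3, 4, 4, 6, 3], length n = 5
  position 0: throw height = 3, running sum = 3
  position 1: throw height = 4, running sum = 7
  position 2: throw height = 4, running sum = 11
  position 3: throw height = 6, running sum = 17
  position 4: throw height = 3, running sum = 20
Total sum = 20; balls = sum / n = 20 / 5 = 4

Answer: 4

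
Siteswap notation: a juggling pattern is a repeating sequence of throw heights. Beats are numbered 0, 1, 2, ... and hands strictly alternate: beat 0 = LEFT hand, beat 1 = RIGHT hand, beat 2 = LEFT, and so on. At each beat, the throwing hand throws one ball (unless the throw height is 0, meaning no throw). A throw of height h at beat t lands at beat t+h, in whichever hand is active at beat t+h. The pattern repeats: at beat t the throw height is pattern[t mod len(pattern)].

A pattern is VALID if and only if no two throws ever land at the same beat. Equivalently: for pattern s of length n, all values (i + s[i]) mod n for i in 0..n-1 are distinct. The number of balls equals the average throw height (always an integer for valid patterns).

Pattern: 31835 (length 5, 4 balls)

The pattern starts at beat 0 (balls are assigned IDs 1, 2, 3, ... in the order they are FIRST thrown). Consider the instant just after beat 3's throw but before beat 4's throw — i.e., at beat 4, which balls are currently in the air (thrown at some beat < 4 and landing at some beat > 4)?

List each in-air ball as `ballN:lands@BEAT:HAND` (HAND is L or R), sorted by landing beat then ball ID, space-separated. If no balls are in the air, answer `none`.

Answer: ball1:lands@6:L ball2:lands@10:L

Derivation:
Beat 0 (L): throw ball1 h=3 -> lands@3:R; in-air after throw: [b1@3:R]
Beat 1 (R): throw ball2 h=1 -> lands@2:L; in-air after throw: [b2@2:L b1@3:R]
Beat 2 (L): throw ball2 h=8 -> lands@10:L; in-air after throw: [b1@3:R b2@10:L]
Beat 3 (R): throw ball1 h=3 -> lands@6:L; in-air after throw: [b1@6:L b2@10:L]
Beat 4 (L): throw ball3 h=5 -> lands@9:R; in-air after throw: [b1@6:L b3@9:R b2@10:L]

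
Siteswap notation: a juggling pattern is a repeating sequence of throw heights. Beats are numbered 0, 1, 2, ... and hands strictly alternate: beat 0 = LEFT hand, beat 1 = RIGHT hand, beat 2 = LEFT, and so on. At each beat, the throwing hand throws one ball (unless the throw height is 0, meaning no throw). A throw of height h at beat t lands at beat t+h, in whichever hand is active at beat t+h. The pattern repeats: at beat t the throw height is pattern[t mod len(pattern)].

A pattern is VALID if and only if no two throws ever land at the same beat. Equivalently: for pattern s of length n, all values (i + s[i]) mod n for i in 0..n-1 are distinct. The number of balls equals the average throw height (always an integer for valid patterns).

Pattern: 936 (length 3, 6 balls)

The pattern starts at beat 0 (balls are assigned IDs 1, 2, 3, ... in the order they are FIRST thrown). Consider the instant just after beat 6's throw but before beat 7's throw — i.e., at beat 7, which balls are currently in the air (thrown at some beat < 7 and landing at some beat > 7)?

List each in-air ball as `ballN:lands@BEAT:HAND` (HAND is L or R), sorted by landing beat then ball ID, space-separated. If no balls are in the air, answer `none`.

Answer: ball3:lands@8:L ball1:lands@9:R ball5:lands@11:R ball4:lands@12:L ball6:lands@15:R

Derivation:
Beat 0 (L): throw ball1 h=9 -> lands@9:R; in-air after throw: [b1@9:R]
Beat 1 (R): throw ball2 h=3 -> lands@4:L; in-air after throw: [b2@4:L b1@9:R]
Beat 2 (L): throw ball3 h=6 -> lands@8:L; in-air after throw: [b2@4:L b3@8:L b1@9:R]
Beat 3 (R): throw ball4 h=9 -> lands@12:L; in-air after throw: [b2@4:L b3@8:L b1@9:R b4@12:L]
Beat 4 (L): throw ball2 h=3 -> lands@7:R; in-air after throw: [b2@7:R b3@8:L b1@9:R b4@12:L]
Beat 5 (R): throw ball5 h=6 -> lands@11:R; in-air after throw: [b2@7:R b3@8:L b1@9:R b5@11:R b4@12:L]
Beat 6 (L): throw ball6 h=9 -> lands@15:R; in-air after throw: [b2@7:R b3@8:L b1@9:R b5@11:R b4@12:L b6@15:R]
Beat 7 (R): throw ball2 h=3 -> lands@10:L; in-air after throw: [b3@8:L b1@9:R b2@10:L b5@11:R b4@12:L b6@15:R]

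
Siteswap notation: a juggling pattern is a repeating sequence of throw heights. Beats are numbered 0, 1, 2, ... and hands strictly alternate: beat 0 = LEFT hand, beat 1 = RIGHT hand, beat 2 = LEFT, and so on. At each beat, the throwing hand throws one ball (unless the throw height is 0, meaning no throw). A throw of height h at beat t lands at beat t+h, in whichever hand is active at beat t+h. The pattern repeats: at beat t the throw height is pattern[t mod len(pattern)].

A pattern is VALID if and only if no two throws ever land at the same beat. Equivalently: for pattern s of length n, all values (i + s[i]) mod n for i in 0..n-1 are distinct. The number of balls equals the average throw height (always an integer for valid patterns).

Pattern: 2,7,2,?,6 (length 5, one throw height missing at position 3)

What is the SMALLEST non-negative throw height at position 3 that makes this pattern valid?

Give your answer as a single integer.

Answer: 3

Derivation:
i=0: (0 + 2) mod 5 = 2
i=1: (1 + 7) mod 5 = 3
i=2: (2 + 2) mod 5 = 4
i=3: s[i]=? (unknown)
i=4: (4 + 6) mod 5 = 0
Known residues: [0, 2, 3, 4]; need a permutation of 0..4, so missing residue r = 1
Need (3 + s) mod 5 = 1; smallest s = (1 - 3) mod 5 = 3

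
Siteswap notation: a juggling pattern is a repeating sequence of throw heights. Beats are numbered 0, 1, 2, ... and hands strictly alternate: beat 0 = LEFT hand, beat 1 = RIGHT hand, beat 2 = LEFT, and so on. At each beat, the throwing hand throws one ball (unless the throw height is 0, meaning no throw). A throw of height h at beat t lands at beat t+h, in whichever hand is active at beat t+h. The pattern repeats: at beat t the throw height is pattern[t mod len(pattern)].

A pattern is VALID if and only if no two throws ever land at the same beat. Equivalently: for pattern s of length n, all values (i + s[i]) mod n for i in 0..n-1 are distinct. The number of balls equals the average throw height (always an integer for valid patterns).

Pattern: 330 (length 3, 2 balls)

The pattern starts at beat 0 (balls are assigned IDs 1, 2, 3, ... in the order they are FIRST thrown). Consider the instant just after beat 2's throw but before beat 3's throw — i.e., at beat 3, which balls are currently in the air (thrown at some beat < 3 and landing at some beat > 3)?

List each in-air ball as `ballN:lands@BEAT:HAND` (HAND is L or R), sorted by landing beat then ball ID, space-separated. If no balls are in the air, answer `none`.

Beat 0 (L): throw ball1 h=3 -> lands@3:R; in-air after throw: [b1@3:R]
Beat 1 (R): throw ball2 h=3 -> lands@4:L; in-air after throw: [b1@3:R b2@4:L]
Beat 3 (R): throw ball1 h=3 -> lands@6:L; in-air after throw: [b2@4:L b1@6:L]

Answer: ball2:lands@4:L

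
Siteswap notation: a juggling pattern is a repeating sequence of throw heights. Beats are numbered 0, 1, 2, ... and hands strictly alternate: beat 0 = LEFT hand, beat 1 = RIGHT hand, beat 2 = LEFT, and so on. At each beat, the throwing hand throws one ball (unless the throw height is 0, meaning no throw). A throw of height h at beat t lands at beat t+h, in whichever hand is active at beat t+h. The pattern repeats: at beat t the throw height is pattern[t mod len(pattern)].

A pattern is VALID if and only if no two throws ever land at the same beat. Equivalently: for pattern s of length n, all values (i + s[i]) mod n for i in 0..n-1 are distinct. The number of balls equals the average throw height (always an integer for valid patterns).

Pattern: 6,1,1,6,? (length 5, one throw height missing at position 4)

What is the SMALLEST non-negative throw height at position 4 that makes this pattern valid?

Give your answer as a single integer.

i=0: (0 + 6) mod 5 = 1
i=1: (1 + 1) mod 5 = 2
i=2: (2 + 1) mod 5 = 3
i=3: (3 + 6) mod 5 = 4
i=4: s[i]=? (unknown)
Known residues: [1, 2, 3, 4]; need a permutation of 0..4, so missing residue r = 0
Need (4 + s) mod 5 = 0; smallest s = (0 - 4) mod 5 = 1

Answer: 1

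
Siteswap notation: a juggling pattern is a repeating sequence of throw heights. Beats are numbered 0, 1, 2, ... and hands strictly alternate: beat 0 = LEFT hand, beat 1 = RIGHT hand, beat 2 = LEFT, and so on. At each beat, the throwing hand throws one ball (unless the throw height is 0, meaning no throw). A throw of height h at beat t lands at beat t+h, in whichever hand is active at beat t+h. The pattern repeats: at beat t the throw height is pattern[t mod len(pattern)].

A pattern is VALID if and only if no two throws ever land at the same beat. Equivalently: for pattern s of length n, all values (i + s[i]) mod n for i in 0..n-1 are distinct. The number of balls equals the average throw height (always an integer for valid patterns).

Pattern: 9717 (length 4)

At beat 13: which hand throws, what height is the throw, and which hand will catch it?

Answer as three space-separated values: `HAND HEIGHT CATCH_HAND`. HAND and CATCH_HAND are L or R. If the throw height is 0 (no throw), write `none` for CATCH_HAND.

Answer: R 7 L

Derivation:
Beat 13: 13 mod 2 = 1, so hand = R
Throw height = pattern[13 mod 4] = pattern[1] = 7
Lands at beat 13+7=20, 20 mod 2 = 0, so catch hand = L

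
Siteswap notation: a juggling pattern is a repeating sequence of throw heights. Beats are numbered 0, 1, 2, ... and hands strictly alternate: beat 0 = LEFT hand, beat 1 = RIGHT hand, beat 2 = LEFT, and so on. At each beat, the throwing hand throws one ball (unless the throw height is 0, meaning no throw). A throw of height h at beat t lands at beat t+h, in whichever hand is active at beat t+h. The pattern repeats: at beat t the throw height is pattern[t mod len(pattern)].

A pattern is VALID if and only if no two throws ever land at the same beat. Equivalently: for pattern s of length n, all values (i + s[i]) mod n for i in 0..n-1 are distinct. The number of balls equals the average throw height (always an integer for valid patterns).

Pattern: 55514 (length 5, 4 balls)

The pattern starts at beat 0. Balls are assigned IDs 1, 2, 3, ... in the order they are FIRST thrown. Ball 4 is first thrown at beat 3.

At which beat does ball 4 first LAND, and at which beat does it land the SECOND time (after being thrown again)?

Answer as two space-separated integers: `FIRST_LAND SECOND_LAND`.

Beat 0 (L): throw ball1 h=5 -> lands@5:R; in-air after throw: [b1@5:R]
Beat 1 (R): throw ball2 h=5 -> lands@6:L; in-air after throw: [b1@5:R b2@6:L]
Beat 2 (L): throw ball3 h=5 -> lands@7:R; in-air after throw: [b1@5:R b2@6:L b3@7:R]
Beat 3 (R): throw ball4 h=1 -> lands@4:L; in-air after throw: [b4@4:L b1@5:R b2@6:L b3@7:R]
Beat 4 (L): throw ball4 h=4 -> lands@8:L; in-air after throw: [b1@5:R b2@6:L b3@7:R b4@8:L]
Beat 5 (R): throw ball1 h=5 -> lands@10:L; in-air after throw: [b2@6:L b3@7:R b4@8:L b1@10:L]
Beat 6 (L): throw ball2 h=5 -> lands@11:R; in-air after throw: [b3@7:R b4@8:L b1@10:L b2@11:R]
Beat 7 (R): throw ball3 h=5 -> lands@12:L; in-air after throw: [b4@8:L b1@10:L b2@11:R b3@12:L]
Beat 8 (L): throw ball4 h=1 -> lands@9:R; in-air after throw: [b4@9:R b1@10:L b2@11:R b3@12:L]
Ball 4: thrown@3 h=1 -> first land @4; rethrown@4 h=4 -> second land @8

Answer: 4 8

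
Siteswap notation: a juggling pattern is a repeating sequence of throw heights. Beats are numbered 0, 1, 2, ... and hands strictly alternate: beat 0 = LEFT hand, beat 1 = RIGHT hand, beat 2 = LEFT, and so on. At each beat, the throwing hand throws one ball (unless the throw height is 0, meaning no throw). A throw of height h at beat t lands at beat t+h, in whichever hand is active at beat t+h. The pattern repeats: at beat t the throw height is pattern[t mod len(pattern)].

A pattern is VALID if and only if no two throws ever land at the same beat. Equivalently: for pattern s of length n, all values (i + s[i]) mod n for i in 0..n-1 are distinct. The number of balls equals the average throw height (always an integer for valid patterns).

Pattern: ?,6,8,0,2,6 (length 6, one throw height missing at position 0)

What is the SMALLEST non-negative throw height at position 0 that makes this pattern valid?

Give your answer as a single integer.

i=0: s[i]=? (unknown)
i=1: (1 + 6) mod 6 = 1
i=2: (2 + 8) mod 6 = 4
i=3: (3 + 0) mod 6 = 3
i=4: (4 + 2) mod 6 = 0
i=5: (5 + 6) mod 6 = 5
Known residues: [0, 1, 3, 4, 5]; need a permutation of 0..5, so missing residue r = 2
Need (0 + s) mod 6 = 2; smallest s = (2 - 0) mod 6 = 2

Answer: 2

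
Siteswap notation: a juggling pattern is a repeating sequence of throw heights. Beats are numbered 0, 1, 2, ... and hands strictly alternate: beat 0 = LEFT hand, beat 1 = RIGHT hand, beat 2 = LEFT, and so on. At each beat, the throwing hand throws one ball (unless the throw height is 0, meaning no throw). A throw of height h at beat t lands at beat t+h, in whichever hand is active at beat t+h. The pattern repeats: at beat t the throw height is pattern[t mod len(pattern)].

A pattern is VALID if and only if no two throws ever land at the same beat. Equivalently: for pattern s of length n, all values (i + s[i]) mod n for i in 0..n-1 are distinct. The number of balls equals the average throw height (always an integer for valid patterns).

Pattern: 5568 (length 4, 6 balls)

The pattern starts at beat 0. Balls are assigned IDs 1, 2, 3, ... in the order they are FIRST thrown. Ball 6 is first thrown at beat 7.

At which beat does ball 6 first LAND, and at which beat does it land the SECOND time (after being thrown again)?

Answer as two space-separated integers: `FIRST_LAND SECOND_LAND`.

Answer: 15 23

Derivation:
Beat 0 (L): throw ball1 h=5 -> lands@5:R; in-air after throw: [b1@5:R]
Beat 1 (R): throw ball2 h=5 -> lands@6:L; in-air after throw: [b1@5:R b2@6:L]
Beat 2 (L): throw ball3 h=6 -> lands@8:L; in-air after throw: [b1@5:R b2@6:L b3@8:L]
Beat 3 (R): throw ball4 h=8 -> lands@11:R; in-air after throw: [b1@5:R b2@6:L b3@8:L b4@11:R]
Beat 4 (L): throw ball5 h=5 -> lands@9:R; in-air after throw: [b1@5:R b2@6:L b3@8:L b5@9:R b4@11:R]
Beat 5 (R): throw ball1 h=5 -> lands@10:L; in-air after throw: [b2@6:L b3@8:L b5@9:R b1@10:L b4@11:R]
Beat 6 (L): throw ball2 h=6 -> lands@12:L; in-air after throw: [b3@8:L b5@9:R b1@10:L b4@11:R b2@12:L]
Beat 7 (R): throw ball6 h=8 -> lands@15:R; in-air after throw: [b3@8:L b5@9:R b1@10:L b4@11:R b2@12:L b6@15:R]
Beat 8 (L): throw ball3 h=5 -> lands@13:R; in-air after throw: [b5@9:R b1@10:L b4@11:R b2@12:L b3@13:R b6@15:R]
Beat 9 (R): throw ball5 h=5 -> lands@14:L; in-air after throw: [b1@10:L b4@11:R b2@12:L b3@13:R b5@14:L b6@15:R]
Beat 10 (L): throw ball1 h=6 -> lands@16:L; in-air after throw: [b4@11:R b2@12:L b3@13:R b5@14:L b6@15:R b1@16:L]
Beat 11 (R): throw ball4 h=8 -> lands@19:R; in-air after throw: [b2@12:L b3@13:R b5@14:L b6@15:R b1@16:L b4@19:R]
Beat 12 (L): throw ball2 h=5 -> lands@17:R; in-air after throw: [b3@13:R b5@14:L b6@15:R b1@16:L b2@17:R b4@19:R]
Beat 13 (R): throw ball3 h=5 -> lands@18:L; in-air after throw: [b5@14:L b6@15:R b1@16:L b2@17:R b3@18:L b4@19:R]
Beat 14 (L): throw ball5 h=6 -> lands@20:L; in-air after throw: [b6@15:R b1@16:L b2@17:R b3@18:L b4@19:R b5@20:L]
Beat 15 (R): throw ball6 h=8 -> lands@23:R; in-air after throw: [b1@16:L b2@17:R b3@18:L b4@19:R b5@20:L b6@23:R]
Beat 16 (L): throw ball1 h=5 -> lands@21:R; in-air after throw: [b2@17:R b3@18:L b4@19:R b5@20:L b1@21:R b6@23:R]
Beat 17 (R): throw ball2 h=5 -> lands@22:L; in-air after throw: [b3@18:L b4@19:R b5@20:L b1@21:R b2@22:L b6@23:R]
Beat 18 (L): throw ball3 h=6 -> lands@24:L; in-air after throw: [b4@19:R b5@20:L b1@21:R b2@22:L b6@23:R b3@24:L]
Beat 19 (R): throw ball4 h=8 -> lands@27:R; in-air after throw: [b5@20:L b1@21:R b2@22:L b6@23:R b3@24:L b4@27:R]
Beat 20 (L): throw ball5 h=5 -> lands@25:R; in-air after throw: [b1@21:R b2@22:L b6@23:R b3@24:L b5@25:R b4@27:R]
Beat 21 (R): throw ball1 h=5 -> lands@26:L; in-air after throw: [b2@22:L b6@23:R b3@24:L b5@25:R b1@26:L b4@27:R]
Beat 22 (L): throw ball2 h=6 -> lands@28:L; in-air after throw: [b6@23:R b3@24:L b5@25:R b1@26:L b4@27:R b2@28:L]
Beat 23 (R): throw ball6 h=8 -> lands@31:R; in-air after throw: [b3@24:L b5@25:R b1@26:L b4@27:R b2@28:L b6@31:R]
Ball 6: thrown@7 h=8 -> first land @15; rethrown@15 h=8 -> second land @23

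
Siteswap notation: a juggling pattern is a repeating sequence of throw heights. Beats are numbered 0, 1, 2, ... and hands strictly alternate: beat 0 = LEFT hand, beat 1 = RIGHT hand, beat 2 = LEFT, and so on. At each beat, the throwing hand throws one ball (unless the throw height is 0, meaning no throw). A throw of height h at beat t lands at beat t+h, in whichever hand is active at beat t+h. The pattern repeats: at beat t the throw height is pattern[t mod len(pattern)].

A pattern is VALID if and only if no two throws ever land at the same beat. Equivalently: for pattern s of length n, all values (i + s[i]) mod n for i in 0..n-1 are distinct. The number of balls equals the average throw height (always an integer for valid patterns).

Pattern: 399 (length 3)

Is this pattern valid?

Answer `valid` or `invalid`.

Answer: valid

Derivation:
i=0: (i + s[i]) mod n = (0 + 3) mod 3 = 0
i=1: (i + s[i]) mod n = (1 + 9) mod 3 = 1
i=2: (i + s[i]) mod n = (2 + 9) mod 3 = 2
Residues: [0, 1, 2], distinct: True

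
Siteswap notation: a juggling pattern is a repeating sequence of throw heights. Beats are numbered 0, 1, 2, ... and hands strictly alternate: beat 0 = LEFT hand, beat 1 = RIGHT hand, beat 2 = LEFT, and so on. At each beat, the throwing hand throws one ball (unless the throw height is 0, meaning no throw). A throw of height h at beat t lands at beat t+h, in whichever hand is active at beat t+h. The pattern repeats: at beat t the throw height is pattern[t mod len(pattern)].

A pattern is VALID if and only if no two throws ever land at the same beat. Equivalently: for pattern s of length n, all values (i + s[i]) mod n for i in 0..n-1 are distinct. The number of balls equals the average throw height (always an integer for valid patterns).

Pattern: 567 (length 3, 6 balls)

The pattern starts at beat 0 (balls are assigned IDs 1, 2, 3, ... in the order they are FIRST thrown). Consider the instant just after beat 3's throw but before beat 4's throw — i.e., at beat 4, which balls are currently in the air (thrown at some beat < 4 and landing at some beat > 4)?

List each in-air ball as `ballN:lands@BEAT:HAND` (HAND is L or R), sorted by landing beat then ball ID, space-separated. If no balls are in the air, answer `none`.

Answer: ball1:lands@5:R ball2:lands@7:R ball4:lands@8:L ball3:lands@9:R

Derivation:
Beat 0 (L): throw ball1 h=5 -> lands@5:R; in-air after throw: [b1@5:R]
Beat 1 (R): throw ball2 h=6 -> lands@7:R; in-air after throw: [b1@5:R b2@7:R]
Beat 2 (L): throw ball3 h=7 -> lands@9:R; in-air after throw: [b1@5:R b2@7:R b3@9:R]
Beat 3 (R): throw ball4 h=5 -> lands@8:L; in-air after throw: [b1@5:R b2@7:R b4@8:L b3@9:R]
Beat 4 (L): throw ball5 h=6 -> lands@10:L; in-air after throw: [b1@5:R b2@7:R b4@8:L b3@9:R b5@10:L]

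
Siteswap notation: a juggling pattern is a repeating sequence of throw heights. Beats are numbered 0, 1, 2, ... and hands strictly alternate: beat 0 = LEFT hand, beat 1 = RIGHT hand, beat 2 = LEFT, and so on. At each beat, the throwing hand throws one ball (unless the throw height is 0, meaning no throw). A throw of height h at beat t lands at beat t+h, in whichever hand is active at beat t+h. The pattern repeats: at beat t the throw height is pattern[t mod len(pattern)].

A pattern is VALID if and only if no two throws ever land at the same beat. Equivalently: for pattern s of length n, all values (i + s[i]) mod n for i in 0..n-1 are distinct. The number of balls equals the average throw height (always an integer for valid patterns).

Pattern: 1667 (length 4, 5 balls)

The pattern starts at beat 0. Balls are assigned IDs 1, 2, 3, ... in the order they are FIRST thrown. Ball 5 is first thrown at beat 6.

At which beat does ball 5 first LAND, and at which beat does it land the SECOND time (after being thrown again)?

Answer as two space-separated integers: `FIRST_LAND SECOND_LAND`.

Beat 0 (L): throw ball1 h=1 -> lands@1:R; in-air after throw: [b1@1:R]
Beat 1 (R): throw ball1 h=6 -> lands@7:R; in-air after throw: [b1@7:R]
Beat 2 (L): throw ball2 h=6 -> lands@8:L; in-air after throw: [b1@7:R b2@8:L]
Beat 3 (R): throw ball3 h=7 -> lands@10:L; in-air after throw: [b1@7:R b2@8:L b3@10:L]
Beat 4 (L): throw ball4 h=1 -> lands@5:R; in-air after throw: [b4@5:R b1@7:R b2@8:L b3@10:L]
Beat 5 (R): throw ball4 h=6 -> lands@11:R; in-air after throw: [b1@7:R b2@8:L b3@10:L b4@11:R]
Beat 6 (L): throw ball5 h=6 -> lands@12:L; in-air after throw: [b1@7:R b2@8:L b3@10:L b4@11:R b5@12:L]
Beat 7 (R): throw ball1 h=7 -> lands@14:L; in-air after throw: [b2@8:L b3@10:L b4@11:R b5@12:L b1@14:L]
Beat 8 (L): throw ball2 h=1 -> lands@9:R; in-air after throw: [b2@9:R b3@10:L b4@11:R b5@12:L b1@14:L]
Beat 9 (R): throw ball2 h=6 -> lands@15:R; in-air after throw: [b3@10:L b4@11:R b5@12:L b1@14:L b2@15:R]
Beat 10 (L): throw ball3 h=6 -> lands@16:L; in-air after throw: [b4@11:R b5@12:L b1@14:L b2@15:R b3@16:L]
Beat 11 (R): throw ball4 h=7 -> lands@18:L; in-air after throw: [b5@12:L b1@14:L b2@15:R b3@16:L b4@18:L]
Beat 12 (L): throw ball5 h=1 -> lands@13:R; in-air after throw: [b5@13:R b1@14:L b2@15:R b3@16:L b4@18:L]
Beat 13 (R): throw ball5 h=6 -> lands@19:R; in-air after throw: [b1@14:L b2@15:R b3@16:L b4@18:L b5@19:R]
Ball 5: thrown@6 h=6 -> first land @12; rethrown@12 h=1 -> second land @13

Answer: 12 13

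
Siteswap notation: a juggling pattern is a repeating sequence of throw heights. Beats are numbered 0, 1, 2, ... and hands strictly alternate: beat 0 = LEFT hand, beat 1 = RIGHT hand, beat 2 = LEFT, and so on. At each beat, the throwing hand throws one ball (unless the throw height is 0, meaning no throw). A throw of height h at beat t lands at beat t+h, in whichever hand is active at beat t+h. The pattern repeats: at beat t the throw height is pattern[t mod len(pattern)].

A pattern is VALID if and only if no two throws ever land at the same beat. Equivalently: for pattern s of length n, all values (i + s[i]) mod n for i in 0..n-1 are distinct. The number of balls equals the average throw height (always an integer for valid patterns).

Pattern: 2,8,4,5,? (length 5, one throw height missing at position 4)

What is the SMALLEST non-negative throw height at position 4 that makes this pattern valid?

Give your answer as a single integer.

i=0: (0 + 2) mod 5 = 2
i=1: (1 + 8) mod 5 = 4
i=2: (2 + 4) mod 5 = 1
i=3: (3 + 5) mod 5 = 3
i=4: s[i]=? (unknown)
Known residues: [1, 2, 3, 4]; need a permutation of 0..4, so missing residue r = 0
Need (4 + s) mod 5 = 0; smallest s = (0 - 4) mod 5 = 1

Answer: 1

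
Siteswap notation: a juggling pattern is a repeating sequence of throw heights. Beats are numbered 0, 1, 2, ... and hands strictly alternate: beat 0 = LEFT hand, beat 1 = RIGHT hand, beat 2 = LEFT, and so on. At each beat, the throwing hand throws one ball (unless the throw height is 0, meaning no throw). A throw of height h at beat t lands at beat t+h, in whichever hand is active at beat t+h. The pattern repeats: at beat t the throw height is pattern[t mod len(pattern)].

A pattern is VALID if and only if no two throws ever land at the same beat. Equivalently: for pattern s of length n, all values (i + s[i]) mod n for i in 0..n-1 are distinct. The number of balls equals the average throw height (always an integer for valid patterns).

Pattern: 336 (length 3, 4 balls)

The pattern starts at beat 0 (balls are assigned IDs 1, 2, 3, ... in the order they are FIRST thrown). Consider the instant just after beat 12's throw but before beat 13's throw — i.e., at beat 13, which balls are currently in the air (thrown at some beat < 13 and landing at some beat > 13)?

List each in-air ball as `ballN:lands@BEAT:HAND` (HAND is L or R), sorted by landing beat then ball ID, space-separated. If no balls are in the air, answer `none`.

Beat 0 (L): throw ball1 h=3 -> lands@3:R; in-air after throw: [b1@3:R]
Beat 1 (R): throw ball2 h=3 -> lands@4:L; in-air after throw: [b1@3:R b2@4:L]
Beat 2 (L): throw ball3 h=6 -> lands@8:L; in-air after throw: [b1@3:R b2@4:L b3@8:L]
Beat 3 (R): throw ball1 h=3 -> lands@6:L; in-air after throw: [b2@4:L b1@6:L b3@8:L]
Beat 4 (L): throw ball2 h=3 -> lands@7:R; in-air after throw: [b1@6:L b2@7:R b3@8:L]
Beat 5 (R): throw ball4 h=6 -> lands@11:R; in-air after throw: [b1@6:L b2@7:R b3@8:L b4@11:R]
Beat 6 (L): throw ball1 h=3 -> lands@9:R; in-air after throw: [b2@7:R b3@8:L b1@9:R b4@11:R]
Beat 7 (R): throw ball2 h=3 -> lands@10:L; in-air after throw: [b3@8:L b1@9:R b2@10:L b4@11:R]
Beat 8 (L): throw ball3 h=6 -> lands@14:L; in-air after throw: [b1@9:R b2@10:L b4@11:R b3@14:L]
Beat 9 (R): throw ball1 h=3 -> lands@12:L; in-air after throw: [b2@10:L b4@11:R b1@12:L b3@14:L]
Beat 10 (L): throw ball2 h=3 -> lands@13:R; in-air after throw: [b4@11:R b1@12:L b2@13:R b3@14:L]
Beat 11 (R): throw ball4 h=6 -> lands@17:R; in-air after throw: [b1@12:L b2@13:R b3@14:L b4@17:R]
Beat 12 (L): throw ball1 h=3 -> lands@15:R; in-air after throw: [b2@13:R b3@14:L b1@15:R b4@17:R]
Beat 13 (R): throw ball2 h=3 -> lands@16:L; in-air after throw: [b3@14:L b1@15:R b2@16:L b4@17:R]

Answer: ball3:lands@14:L ball1:lands@15:R ball4:lands@17:R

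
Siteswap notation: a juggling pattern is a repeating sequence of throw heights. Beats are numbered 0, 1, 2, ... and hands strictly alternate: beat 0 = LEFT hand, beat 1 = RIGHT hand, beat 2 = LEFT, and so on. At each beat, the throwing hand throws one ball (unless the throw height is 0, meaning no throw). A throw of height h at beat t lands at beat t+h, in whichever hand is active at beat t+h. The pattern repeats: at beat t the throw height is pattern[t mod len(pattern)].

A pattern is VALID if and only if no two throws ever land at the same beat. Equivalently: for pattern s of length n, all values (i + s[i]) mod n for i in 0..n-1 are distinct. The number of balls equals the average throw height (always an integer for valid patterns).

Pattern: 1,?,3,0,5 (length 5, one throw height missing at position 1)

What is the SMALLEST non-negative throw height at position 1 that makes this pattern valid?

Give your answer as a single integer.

i=0: (0 + 1) mod 5 = 1
i=1: s[i]=? (unknown)
i=2: (2 + 3) mod 5 = 0
i=3: (3 + 0) mod 5 = 3
i=4: (4 + 5) mod 5 = 4
Known residues: [0, 1, 3, 4]; need a permutation of 0..4, so missing residue r = 2
Need (1 + s) mod 5 = 2; smallest s = (2 - 1) mod 5 = 1

Answer: 1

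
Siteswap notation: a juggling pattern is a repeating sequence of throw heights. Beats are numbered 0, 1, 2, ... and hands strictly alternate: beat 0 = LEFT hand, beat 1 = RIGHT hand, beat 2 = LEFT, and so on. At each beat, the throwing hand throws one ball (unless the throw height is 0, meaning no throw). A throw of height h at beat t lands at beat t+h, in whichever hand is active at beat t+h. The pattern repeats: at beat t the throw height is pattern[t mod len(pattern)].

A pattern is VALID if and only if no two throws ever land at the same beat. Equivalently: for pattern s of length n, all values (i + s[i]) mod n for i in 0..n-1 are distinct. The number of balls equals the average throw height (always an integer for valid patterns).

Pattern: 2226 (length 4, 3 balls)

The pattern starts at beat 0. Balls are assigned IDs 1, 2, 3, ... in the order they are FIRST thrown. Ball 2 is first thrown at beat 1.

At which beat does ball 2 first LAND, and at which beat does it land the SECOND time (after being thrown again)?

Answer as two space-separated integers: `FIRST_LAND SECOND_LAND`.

Answer: 3 9

Derivation:
Beat 0 (L): throw ball1 h=2 -> lands@2:L; in-air after throw: [b1@2:L]
Beat 1 (R): throw ball2 h=2 -> lands@3:R; in-air after throw: [b1@2:L b2@3:R]
Beat 2 (L): throw ball1 h=2 -> lands@4:L; in-air after throw: [b2@3:R b1@4:L]
Beat 3 (R): throw ball2 h=6 -> lands@9:R; in-air after throw: [b1@4:L b2@9:R]
Beat 4 (L): throw ball1 h=2 -> lands@6:L; in-air after throw: [b1@6:L b2@9:R]
Beat 5 (R): throw ball3 h=2 -> lands@7:R; in-air after throw: [b1@6:L b3@7:R b2@9:R]
Beat 6 (L): throw ball1 h=2 -> lands@8:L; in-air after throw: [b3@7:R b1@8:L b2@9:R]
Beat 7 (R): throw ball3 h=6 -> lands@13:R; in-air after throw: [b1@8:L b2@9:R b3@13:R]
Beat 8 (L): throw ball1 h=2 -> lands@10:L; in-air after throw: [b2@9:R b1@10:L b3@13:R]
Beat 9 (R): throw ball2 h=2 -> lands@11:R; in-air after throw: [b1@10:L b2@11:R b3@13:R]
Ball 2: thrown@1 h=2 -> first land @3; rethrown@3 h=6 -> second land @9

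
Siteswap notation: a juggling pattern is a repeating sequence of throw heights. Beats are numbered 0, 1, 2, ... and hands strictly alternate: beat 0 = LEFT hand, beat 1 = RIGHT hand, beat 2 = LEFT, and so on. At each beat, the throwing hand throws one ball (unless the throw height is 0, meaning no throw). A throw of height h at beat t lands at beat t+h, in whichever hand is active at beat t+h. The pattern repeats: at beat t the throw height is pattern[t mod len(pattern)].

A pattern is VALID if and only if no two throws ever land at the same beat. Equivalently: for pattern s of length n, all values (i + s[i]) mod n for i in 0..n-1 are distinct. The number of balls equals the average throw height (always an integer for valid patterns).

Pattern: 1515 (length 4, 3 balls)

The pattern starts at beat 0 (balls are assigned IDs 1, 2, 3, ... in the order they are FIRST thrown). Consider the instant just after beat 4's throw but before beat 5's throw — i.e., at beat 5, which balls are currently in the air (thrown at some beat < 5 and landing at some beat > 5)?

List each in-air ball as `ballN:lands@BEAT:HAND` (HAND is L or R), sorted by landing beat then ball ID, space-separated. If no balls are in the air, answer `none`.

Beat 0 (L): throw ball1 h=1 -> lands@1:R; in-air after throw: [b1@1:R]
Beat 1 (R): throw ball1 h=5 -> lands@6:L; in-air after throw: [b1@6:L]
Beat 2 (L): throw ball2 h=1 -> lands@3:R; in-air after throw: [b2@3:R b1@6:L]
Beat 3 (R): throw ball2 h=5 -> lands@8:L; in-air after throw: [b1@6:L b2@8:L]
Beat 4 (L): throw ball3 h=1 -> lands@5:R; in-air after throw: [b3@5:R b1@6:L b2@8:L]
Beat 5 (R): throw ball3 h=5 -> lands@10:L; in-air after throw: [b1@6:L b2@8:L b3@10:L]

Answer: ball1:lands@6:L ball2:lands@8:L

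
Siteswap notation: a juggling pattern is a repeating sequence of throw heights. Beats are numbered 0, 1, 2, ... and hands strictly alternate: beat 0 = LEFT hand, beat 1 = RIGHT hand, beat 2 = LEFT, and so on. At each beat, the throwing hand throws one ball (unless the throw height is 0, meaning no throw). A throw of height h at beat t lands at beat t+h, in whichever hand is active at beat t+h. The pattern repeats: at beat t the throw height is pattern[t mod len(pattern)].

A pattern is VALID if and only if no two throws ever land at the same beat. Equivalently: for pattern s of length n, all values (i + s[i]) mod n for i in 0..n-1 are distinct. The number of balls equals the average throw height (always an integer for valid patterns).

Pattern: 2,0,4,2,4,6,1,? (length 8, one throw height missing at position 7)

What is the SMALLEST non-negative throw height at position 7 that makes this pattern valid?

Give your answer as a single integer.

i=0: (0 + 2) mod 8 = 2
i=1: (1 + 0) mod 8 = 1
i=2: (2 + 4) mod 8 = 6
i=3: (3 + 2) mod 8 = 5
i=4: (4 + 4) mod 8 = 0
i=5: (5 + 6) mod 8 = 3
i=6: (6 + 1) mod 8 = 7
i=7: s[i]=? (unknown)
Known residues: [0, 1, 2, 3, 5, 6, 7]; need a permutation of 0..7, so missing residue r = 4
Need (7 + s) mod 8 = 4; smallest s = (4 - 7) mod 8 = 5

Answer: 5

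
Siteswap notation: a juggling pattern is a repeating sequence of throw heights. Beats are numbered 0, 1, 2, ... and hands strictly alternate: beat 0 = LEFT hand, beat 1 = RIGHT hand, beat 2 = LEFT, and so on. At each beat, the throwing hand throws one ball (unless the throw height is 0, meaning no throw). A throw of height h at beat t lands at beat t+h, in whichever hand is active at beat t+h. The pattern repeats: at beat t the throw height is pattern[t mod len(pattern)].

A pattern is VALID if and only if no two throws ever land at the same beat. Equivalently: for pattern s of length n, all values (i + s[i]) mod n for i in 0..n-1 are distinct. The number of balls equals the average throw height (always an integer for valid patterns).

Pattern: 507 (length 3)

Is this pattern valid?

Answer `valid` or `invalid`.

Answer: valid

Derivation:
i=0: (i + s[i]) mod n = (0 + 5) mod 3 = 2
i=1: (i + s[i]) mod n = (1 + 0) mod 3 = 1
i=2: (i + s[i]) mod n = (2 + 7) mod 3 = 0
Residues: [2, 1, 0], distinct: True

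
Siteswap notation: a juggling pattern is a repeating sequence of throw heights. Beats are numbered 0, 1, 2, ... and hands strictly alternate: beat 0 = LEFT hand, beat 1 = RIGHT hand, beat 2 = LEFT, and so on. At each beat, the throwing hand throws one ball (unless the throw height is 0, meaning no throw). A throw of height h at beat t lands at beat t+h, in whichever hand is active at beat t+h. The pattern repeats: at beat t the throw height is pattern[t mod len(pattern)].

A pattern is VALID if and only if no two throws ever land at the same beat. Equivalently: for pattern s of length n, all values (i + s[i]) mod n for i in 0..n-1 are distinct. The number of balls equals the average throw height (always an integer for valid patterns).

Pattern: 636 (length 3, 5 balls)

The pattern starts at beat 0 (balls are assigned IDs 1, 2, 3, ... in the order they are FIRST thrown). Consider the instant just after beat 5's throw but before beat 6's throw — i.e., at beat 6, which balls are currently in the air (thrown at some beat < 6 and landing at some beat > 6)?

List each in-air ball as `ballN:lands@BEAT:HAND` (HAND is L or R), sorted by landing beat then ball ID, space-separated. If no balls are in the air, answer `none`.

Answer: ball2:lands@7:R ball3:lands@8:L ball4:lands@9:R ball5:lands@11:R

Derivation:
Beat 0 (L): throw ball1 h=6 -> lands@6:L; in-air after throw: [b1@6:L]
Beat 1 (R): throw ball2 h=3 -> lands@4:L; in-air after throw: [b2@4:L b1@6:L]
Beat 2 (L): throw ball3 h=6 -> lands@8:L; in-air after throw: [b2@4:L b1@6:L b3@8:L]
Beat 3 (R): throw ball4 h=6 -> lands@9:R; in-air after throw: [b2@4:L b1@6:L b3@8:L b4@9:R]
Beat 4 (L): throw ball2 h=3 -> lands@7:R; in-air after throw: [b1@6:L b2@7:R b3@8:L b4@9:R]
Beat 5 (R): throw ball5 h=6 -> lands@11:R; in-air after throw: [b1@6:L b2@7:R b3@8:L b4@9:R b5@11:R]
Beat 6 (L): throw ball1 h=6 -> lands@12:L; in-air after throw: [b2@7:R b3@8:L b4@9:R b5@11:R b1@12:L]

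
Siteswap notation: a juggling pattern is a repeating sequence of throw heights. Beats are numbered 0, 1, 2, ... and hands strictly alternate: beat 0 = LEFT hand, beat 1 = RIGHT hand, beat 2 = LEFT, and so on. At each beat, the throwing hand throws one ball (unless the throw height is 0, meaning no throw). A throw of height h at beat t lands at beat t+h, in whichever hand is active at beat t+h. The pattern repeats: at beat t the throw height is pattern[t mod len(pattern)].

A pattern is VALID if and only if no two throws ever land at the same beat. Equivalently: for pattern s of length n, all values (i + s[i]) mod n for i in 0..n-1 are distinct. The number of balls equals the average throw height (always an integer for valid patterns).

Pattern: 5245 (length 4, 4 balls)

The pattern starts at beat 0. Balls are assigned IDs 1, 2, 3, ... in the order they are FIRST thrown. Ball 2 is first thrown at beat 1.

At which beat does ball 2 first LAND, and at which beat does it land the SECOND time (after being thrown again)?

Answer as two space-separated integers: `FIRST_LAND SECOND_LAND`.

Beat 0 (L): throw ball1 h=5 -> lands@5:R; in-air after throw: [b1@5:R]
Beat 1 (R): throw ball2 h=2 -> lands@3:R; in-air after throw: [b2@3:R b1@5:R]
Beat 2 (L): throw ball3 h=4 -> lands@6:L; in-air after throw: [b2@3:R b1@5:R b3@6:L]
Beat 3 (R): throw ball2 h=5 -> lands@8:L; in-air after throw: [b1@5:R b3@6:L b2@8:L]
Beat 4 (L): throw ball4 h=5 -> lands@9:R; in-air after throw: [b1@5:R b3@6:L b2@8:L b4@9:R]
Beat 5 (R): throw ball1 h=2 -> lands@7:R; in-air after throw: [b3@6:L b1@7:R b2@8:L b4@9:R]
Beat 6 (L): throw ball3 h=4 -> lands@10:L; in-air after throw: [b1@7:R b2@8:L b4@9:R b3@10:L]
Beat 7 (R): throw ball1 h=5 -> lands@12:L; in-air after throw: [b2@8:L b4@9:R b3@10:L b1@12:L]
Beat 8 (L): throw ball2 h=5 -> lands@13:R; in-air after throw: [b4@9:R b3@10:L b1@12:L b2@13:R]
Ball 2: thrown@1 h=2 -> first land @3; rethrown@3 h=5 -> second land @8

Answer: 3 8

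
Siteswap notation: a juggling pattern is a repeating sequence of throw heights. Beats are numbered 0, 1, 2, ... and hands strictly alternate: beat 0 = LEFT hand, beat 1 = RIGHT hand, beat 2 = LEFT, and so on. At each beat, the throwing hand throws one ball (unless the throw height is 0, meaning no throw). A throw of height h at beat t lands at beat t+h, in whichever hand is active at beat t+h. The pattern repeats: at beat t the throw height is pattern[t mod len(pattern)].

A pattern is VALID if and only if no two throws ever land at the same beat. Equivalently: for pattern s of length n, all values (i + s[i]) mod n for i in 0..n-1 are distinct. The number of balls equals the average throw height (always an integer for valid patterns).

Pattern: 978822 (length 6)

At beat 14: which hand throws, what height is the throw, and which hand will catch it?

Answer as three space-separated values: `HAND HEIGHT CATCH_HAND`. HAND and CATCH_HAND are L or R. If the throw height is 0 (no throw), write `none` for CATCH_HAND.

Answer: L 8 L

Derivation:
Beat 14: 14 mod 2 = 0, so hand = L
Throw height = pattern[14 mod 6] = pattern[2] = 8
Lands at beat 14+8=22, 22 mod 2 = 0, so catch hand = L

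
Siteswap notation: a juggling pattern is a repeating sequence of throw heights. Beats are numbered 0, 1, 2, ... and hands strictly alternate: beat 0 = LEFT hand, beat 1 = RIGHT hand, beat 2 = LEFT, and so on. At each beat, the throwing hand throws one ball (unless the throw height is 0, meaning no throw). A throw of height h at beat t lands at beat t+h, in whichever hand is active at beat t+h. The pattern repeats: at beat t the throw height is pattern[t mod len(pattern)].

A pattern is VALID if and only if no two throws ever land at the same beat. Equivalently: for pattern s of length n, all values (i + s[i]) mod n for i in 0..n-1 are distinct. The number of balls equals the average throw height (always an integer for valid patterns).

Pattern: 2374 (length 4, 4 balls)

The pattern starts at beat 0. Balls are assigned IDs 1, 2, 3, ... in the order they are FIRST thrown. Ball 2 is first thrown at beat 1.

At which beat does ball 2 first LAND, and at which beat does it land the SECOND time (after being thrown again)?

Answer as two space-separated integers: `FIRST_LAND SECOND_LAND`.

Answer: 4 6

Derivation:
Beat 0 (L): throw ball1 h=2 -> lands@2:L; in-air after throw: [b1@2:L]
Beat 1 (R): throw ball2 h=3 -> lands@4:L; in-air after throw: [b1@2:L b2@4:L]
Beat 2 (L): throw ball1 h=7 -> lands@9:R; in-air after throw: [b2@4:L b1@9:R]
Beat 3 (R): throw ball3 h=4 -> lands@7:R; in-air after throw: [b2@4:L b3@7:R b1@9:R]
Beat 4 (L): throw ball2 h=2 -> lands@6:L; in-air after throw: [b2@6:L b3@7:R b1@9:R]
Beat 5 (R): throw ball4 h=3 -> lands@8:L; in-air after throw: [b2@6:L b3@7:R b4@8:L b1@9:R]
Beat 6 (L): throw ball2 h=7 -> lands@13:R; in-air after throw: [b3@7:R b4@8:L b1@9:R b2@13:R]
Ball 2: thrown@1 h=3 -> first land @4; rethrown@4 h=2 -> second land @6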